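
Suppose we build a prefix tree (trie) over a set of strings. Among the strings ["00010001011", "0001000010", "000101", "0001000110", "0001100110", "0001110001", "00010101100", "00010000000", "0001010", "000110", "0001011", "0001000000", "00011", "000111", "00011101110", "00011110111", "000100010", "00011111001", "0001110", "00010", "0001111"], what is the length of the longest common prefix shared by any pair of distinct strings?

10

The deepest shared node is where two words last agree before diverging.
"0001000000" and "00010000000" agree on "0001000000" (10 characters) before diverging; nothing deeper is shared.
Longest shared-prefix length: 10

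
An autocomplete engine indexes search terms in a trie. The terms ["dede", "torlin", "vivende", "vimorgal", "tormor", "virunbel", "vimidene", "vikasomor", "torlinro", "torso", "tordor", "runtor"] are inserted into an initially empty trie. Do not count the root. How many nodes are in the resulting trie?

Trace insertions, counting only characters that open a new branch:
  "dede" → 4 new (d, e, d, e)
  "torlin" → 6 new (t, o, r, l, i, n)
  "vivende" → 7 new (v, i, v, e, n, d, e)
  "vimorgal" → prefix "vi" already present; 6 new (m, o, r, g, a, l)
  "tormor" → prefix "tor" already present; 3 new (m, o, r)
  "virunbel" → prefix "vi" already present; 6 new (r, u, n, b, e, l)
  "vimidene" → prefix "vim" already present; 5 new (i, d, e, n, e)
  "vikasomor" → prefix "vi" already present; 7 new (k, a, s, o, m, o, r)
  "torlinro" → prefix "torlin" already present; 2 new (r, o)
  "torso" → prefix "tor" already present; 2 new (s, o)
  "tordor" → prefix "tor" already present; 3 new (d, o, r)
  "runtor" → 6 new (r, u, n, t, o, r)
Total nodes = 4 + 6 + 7 + 6 + 3 + 6 + 5 + 7 + 2 + 2 + 3 + 6 = 57

57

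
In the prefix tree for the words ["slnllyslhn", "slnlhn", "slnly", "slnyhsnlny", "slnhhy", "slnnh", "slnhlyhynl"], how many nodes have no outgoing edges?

A leaf is a node with no children — equivalently, the end of a word that is not a proper prefix of any other stored word.
Those words: "slnhhy", "slnhlyhynl", "slnlhn", "slnllyslhn", "slnly", "slnnh", "slnyhsnlny"
Leaf count: 7

7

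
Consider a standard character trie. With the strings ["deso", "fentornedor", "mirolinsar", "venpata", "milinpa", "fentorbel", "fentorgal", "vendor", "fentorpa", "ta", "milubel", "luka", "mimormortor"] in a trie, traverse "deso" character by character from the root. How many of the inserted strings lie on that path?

1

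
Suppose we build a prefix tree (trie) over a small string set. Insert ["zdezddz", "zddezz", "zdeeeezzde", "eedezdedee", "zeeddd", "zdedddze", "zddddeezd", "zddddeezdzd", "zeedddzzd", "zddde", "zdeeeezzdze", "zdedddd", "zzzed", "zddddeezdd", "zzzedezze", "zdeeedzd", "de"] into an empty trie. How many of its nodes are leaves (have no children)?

14

Leaves are exactly the stored words that no other stored word extends.
Those words: "de", "eedezdedee", "zddddeezdd", "zddddeezdzd", "zddde", "zddezz", "zdedddd", "zdedddze", "zdeeedzd", "zdeeeezzde", "zdeeeezzdze", "zdezddz", "zeedddzzd", "zzzedezze"
Leaf count: 14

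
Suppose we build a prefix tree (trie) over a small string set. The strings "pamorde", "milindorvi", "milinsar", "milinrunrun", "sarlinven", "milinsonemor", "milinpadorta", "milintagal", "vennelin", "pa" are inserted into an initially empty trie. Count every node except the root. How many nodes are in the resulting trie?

Trace insertions, counting only characters that open a new branch:
  "pamorde" → 7 new (p, a, m, o, r, d, e)
  "milindorvi" → 10 new (m, i, l, i, n, d, o, r, v, i)
  "milinsar" → prefix "milin" already present; 3 new (s, a, r)
  "milinrunrun" → prefix "milin" already present; 6 new (r, u, n, r, u, n)
  "sarlinven" → 9 new (s, a, r, l, i, n, v, e, n)
  "milinsonemor" → prefix "milins" already present; 6 new (o, n, e, m, o, r)
  "milinpadorta" → prefix "milin" already present; 7 new (p, a, d, o, r, t, a)
  "milintagal" → prefix "milin" already present; 5 new (t, a, g, a, l)
  "vennelin" → 8 new (v, e, n, n, e, l, i, n)
  "pa" → prefix "pa" already present; 0 new (none)
Total nodes = 7 + 10 + 3 + 6 + 9 + 6 + 7 + 5 + 8 + 0 = 61

61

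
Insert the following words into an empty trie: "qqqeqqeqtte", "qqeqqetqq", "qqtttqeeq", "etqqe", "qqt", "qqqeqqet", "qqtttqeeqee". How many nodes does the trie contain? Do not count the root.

33

Count nodes per top-level branch (shared prefixes stored once):
  'e'-branch (etqqe): 5 nodes
  'q'-branch (qqeqqetqq, qqqeqqeqtte, qqqeqqet, qqt, qqtttqeeq, qqtttqeeqee): 28 nodes
Sum: 33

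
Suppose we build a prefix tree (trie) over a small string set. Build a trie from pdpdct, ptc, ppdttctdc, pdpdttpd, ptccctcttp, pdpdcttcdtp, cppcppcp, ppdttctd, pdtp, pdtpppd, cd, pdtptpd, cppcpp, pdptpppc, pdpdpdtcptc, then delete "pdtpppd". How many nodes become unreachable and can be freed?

After clearing the end-marker at "pdtpppd", prune upward until reaching a node still needed by another word.
The suffix "ppd" (3 nodes) is used only by "pdtpppd"; the node for "pdtp" still has the child "t", so pruning stops there.
Nodes removed: 3

3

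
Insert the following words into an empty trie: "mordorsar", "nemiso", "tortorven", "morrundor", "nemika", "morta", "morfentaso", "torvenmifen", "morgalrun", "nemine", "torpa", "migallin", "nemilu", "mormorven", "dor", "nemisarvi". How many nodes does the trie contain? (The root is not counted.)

81

Count nodes per top-level branch (shared prefixes stored once):
  'd'-branch (dor): 3 nodes
  'm'-branch (migallin, mordorsar, morfentaso, morgalrun, mormorven, morrundor, morta): 43 nodes
  'n'-branch (nemika, nemilu, nemine, nemisarvi, nemiso): 16 nodes
  't'-branch (torpa, tortorven, torvenmifen): 19 nodes
Sum: 81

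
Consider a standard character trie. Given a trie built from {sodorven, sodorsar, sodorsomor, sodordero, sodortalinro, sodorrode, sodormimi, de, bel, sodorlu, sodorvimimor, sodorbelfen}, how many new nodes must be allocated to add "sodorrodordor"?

Walking "sodorrodordor" from the root, the first 8 characters ("sodorrod") follow existing edges; "o" is the first miss.
Each of the 5 remaining characters creates one node.

5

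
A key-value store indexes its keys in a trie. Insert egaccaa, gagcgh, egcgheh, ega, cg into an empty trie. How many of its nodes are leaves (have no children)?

Leaves are exactly the stored words that no other stored word extends.
Those words: "cg", "egaccaa", "egcgheh", "gagcgh"
Leaf count: 4

4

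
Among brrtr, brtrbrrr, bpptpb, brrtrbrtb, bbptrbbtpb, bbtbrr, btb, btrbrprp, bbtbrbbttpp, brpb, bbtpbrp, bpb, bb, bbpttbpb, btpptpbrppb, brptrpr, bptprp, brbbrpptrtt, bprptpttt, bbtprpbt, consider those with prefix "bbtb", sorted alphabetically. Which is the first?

Filter for "bbtb…" and sort: "bbtbrbbttpp", "bbtbrr"
Position 1: bbtbrbbttpp

bbtbrbbttpp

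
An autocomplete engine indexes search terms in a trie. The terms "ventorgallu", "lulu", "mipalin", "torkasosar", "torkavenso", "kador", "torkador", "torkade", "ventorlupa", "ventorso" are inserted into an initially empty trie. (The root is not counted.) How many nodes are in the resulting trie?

52

For each word, the new-node count is its length minus the longest prefix already in the trie:
  "ventorgallu" → 11 new (v, e, n, t, o, r, g, a, l, l, u)
  "lulu" → 4 new (l, u, l, u)
  "mipalin" → 7 new (m, i, p, a, l, i, n)
  "torkasosar" → 10 new (t, o, r, k, a, s, o, s, a, r)
  "torkavenso" → prefix "torka" already present; 5 new (v, e, n, s, o)
  "kador" → 5 new (k, a, d, o, r)
  "torkador" → prefix "torka" already present; 3 new (d, o, r)
  "torkade" → prefix "torkad" already present; 1 new (e)
  "ventorlupa" → prefix "ventor" already present; 4 new (l, u, p, a)
  "ventorso" → prefix "ventor" already present; 2 new (s, o)
Total nodes = 11 + 4 + 7 + 10 + 5 + 5 + 3 + 1 + 4 + 2 = 52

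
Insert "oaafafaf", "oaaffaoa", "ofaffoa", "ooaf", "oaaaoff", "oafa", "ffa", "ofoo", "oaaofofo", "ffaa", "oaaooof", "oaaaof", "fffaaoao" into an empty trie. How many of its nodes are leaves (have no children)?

11

A leaf is a node with no children — equivalently, the end of a word that is not a proper prefix of any other stored word.
Those words: "ffaa", "fffaaoao", "oaaaoff", "oaafafaf", "oaaffaoa", "oaaofofo", "oaaooof", "oafa", "ofaffoa", "ofoo", "ooaf"
Leaf count: 11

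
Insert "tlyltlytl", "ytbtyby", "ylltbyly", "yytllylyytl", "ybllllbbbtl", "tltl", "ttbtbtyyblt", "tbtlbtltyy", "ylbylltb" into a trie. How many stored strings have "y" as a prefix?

5

Traverse to the node for "y", then collect every word in that subtree.
Matches: "ybllllbbbtl", "ylbylltb", "ylltbyly", "ytbtyby", "yytllylyytl"
Count: 5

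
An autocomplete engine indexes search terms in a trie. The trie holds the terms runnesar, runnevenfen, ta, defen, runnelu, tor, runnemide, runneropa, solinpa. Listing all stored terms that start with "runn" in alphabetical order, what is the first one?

Filter for "runn…" and sort: "runnelu", "runnemide", "runneropa", "runnesar", "runnevenfen"
The 1st is runnelu.

runnelu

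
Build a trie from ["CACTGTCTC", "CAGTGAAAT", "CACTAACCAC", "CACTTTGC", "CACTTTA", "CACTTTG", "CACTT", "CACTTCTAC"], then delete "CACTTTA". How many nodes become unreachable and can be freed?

1

A node on "CACTTTA"'s path can go only if nothing else ends at it or branches off below it.
The suffix "A" (1 node) is used only by "CACTTTA"; the node for "CACTTT" still has the child "G", so pruning stops there.
Nodes removed: 1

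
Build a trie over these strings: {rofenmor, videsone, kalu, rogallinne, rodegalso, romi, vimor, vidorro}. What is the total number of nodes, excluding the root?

44

Insert word by word; a character creates a node only if that edge doesn't already exist:
  "rofenmor" → 8 new (r, o, f, e, n, m, o, r)
  "videsone" → 8 new (v, i, d, e, s, o, n, e)
  "kalu" → 4 new (k, a, l, u)
  "rogallinne" → prefix "ro" already present; 8 new (g, a, l, l, i, n, n, e)
  "rodegalso" → prefix "ro" already present; 7 new (d, e, g, a, l, s, o)
  "romi" → prefix "ro" already present; 2 new (m, i)
  "vimor" → prefix "vi" already present; 3 new (m, o, r)
  "vidorro" → prefix "vid" already present; 4 new (o, r, r, o)
Total nodes = 8 + 8 + 4 + 8 + 7 + 2 + 3 + 4 = 44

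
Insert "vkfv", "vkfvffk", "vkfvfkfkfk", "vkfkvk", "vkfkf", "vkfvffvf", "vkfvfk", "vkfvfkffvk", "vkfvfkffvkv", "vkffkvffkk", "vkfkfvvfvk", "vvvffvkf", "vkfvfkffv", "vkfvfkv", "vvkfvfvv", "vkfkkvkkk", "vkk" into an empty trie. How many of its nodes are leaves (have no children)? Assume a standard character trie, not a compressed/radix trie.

A leaf is a node with no children — equivalently, the end of a word that is not a proper prefix of any other stored word.
Those words: "vkffkvffkk", "vkfkfvvfvk", "vkfkkvkkk", "vkfkvk", "vkfvffk", "vkfvffvf", "vkfvfkffvkv", "vkfvfkfkfk", "vkfvfkv", "vkk", "vvkfvfvv", "vvvffvkf"
Leaf count: 12

12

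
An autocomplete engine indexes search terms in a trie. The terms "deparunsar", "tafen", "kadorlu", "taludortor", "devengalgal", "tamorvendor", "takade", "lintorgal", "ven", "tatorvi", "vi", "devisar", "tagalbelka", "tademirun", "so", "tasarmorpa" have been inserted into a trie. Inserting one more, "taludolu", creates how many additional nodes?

2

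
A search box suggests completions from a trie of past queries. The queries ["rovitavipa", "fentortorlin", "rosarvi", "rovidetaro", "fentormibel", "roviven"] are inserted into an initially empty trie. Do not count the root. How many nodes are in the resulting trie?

Count nodes per top-level branch (shared prefixes stored once):
  'f'-branch (fentormibel, fentortorlin): 17 nodes
  'r'-branch (rosarvi, rovidetaro, rovitavipa, roviven): 24 nodes
Sum: 41

41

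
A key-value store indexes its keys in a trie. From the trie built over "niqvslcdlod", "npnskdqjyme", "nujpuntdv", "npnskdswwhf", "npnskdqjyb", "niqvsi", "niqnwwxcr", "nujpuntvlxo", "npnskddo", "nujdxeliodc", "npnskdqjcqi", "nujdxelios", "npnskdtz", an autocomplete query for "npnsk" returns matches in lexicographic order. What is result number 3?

npnskdqjyb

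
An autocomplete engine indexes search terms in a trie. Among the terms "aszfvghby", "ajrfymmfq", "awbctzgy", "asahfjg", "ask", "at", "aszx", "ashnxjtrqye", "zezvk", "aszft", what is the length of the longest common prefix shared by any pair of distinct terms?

The deepest shared node is where two words last agree before diverging.
e.g. "aszft" and "aszfvghby" share the prefix "aszf" of length 4; no pair shares a longer one.
Longest shared-prefix length: 4

4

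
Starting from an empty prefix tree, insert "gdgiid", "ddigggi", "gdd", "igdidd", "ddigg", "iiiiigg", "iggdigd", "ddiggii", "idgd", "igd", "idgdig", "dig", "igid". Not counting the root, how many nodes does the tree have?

Trace insertions, counting only characters that open a new branch:
  "gdgiid" → 6 new (g, d, g, i, i, d)
  "ddigggi" → 7 new (d, d, i, g, g, g, i)
  "gdd" → prefix "gd" already present; 1 new (d)
  "igdidd" → 6 new (i, g, d, i, d, d)
  "ddigg" → prefix "ddigg" already present; 0 new (none)
  "iiiiigg" → prefix "i" already present; 6 new (i, i, i, i, g, g)
  "iggdigd" → prefix "ig" already present; 5 new (g, d, i, g, d)
  "ddiggii" → prefix "ddigg" already present; 2 new (i, i)
  "idgd" → prefix "i" already present; 3 new (d, g, d)
  "igd" → prefix "igd" already present; 0 new (none)
  "idgdig" → prefix "idgd" already present; 2 new (i, g)
  "dig" → prefix "d" already present; 2 new (i, g)
  "igid" → prefix "ig" already present; 2 new (i, d)
Total nodes = 6 + 7 + 1 + 6 + 0 + 6 + 5 + 2 + 3 + 0 + 2 + 2 + 2 = 42

42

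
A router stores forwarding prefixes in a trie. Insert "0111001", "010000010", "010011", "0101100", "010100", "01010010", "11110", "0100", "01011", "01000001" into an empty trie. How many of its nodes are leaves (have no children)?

Leaves are exactly the stored words that no other stored word extends.
Those words: "010000010", "010011", "01010010", "0101100", "0111001", "11110"
Leaf count: 6

6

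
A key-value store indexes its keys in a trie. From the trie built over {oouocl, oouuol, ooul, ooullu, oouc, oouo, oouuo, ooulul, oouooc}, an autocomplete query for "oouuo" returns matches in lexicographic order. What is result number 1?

Filter for "oouuo…" and sort: "oouuo", "oouuol"
The 1st is oouuo.

oouuo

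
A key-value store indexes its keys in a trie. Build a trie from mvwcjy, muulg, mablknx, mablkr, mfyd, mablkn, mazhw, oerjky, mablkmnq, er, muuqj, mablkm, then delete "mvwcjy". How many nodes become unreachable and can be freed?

A node on "mvwcjy"'s path can go only if nothing else ends at it or branches off below it.
The suffix "vwcjy" (5 nodes) is used only by "mvwcjy"; the node for "m" still has the child "u", so pruning stops there.
Nodes removed: 5

5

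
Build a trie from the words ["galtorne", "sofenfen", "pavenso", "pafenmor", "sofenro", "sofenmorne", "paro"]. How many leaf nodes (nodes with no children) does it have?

Leaves are exactly the stored words that no other stored word extends.
Those words: "galtorne", "pafenmor", "paro", "pavenso", "sofenfen", "sofenmorne", "sofenro"
Leaf count: 7

7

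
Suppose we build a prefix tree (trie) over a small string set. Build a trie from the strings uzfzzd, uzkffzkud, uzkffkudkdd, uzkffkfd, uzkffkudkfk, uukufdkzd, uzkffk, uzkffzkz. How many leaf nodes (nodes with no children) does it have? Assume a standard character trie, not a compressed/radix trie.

7

A leaf is a node with no children — equivalently, the end of a word that is not a proper prefix of any other stored word.
Those words: "uukufdkzd", "uzfzzd", "uzkffkfd", "uzkffkudkdd", "uzkffkudkfk", "uzkffzkud", "uzkffzkz"
Leaf count: 7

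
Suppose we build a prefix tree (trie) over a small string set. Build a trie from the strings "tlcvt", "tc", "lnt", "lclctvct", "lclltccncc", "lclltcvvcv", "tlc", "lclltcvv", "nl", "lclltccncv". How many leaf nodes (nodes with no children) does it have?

Leaves are exactly the stored words that no other stored word extends.
Those words: "lclctvct", "lclltccncc", "lclltccncv", "lclltcvvcv", "lnt", "nl", "tc", "tlcvt"
Leaf count: 8

8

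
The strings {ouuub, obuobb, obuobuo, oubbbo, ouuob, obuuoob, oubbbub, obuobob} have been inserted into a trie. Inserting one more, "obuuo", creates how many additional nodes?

0

Every character of "obuuo" already lies on an existing path (it is a prefix of some stored word).
No new nodes are needed: 0.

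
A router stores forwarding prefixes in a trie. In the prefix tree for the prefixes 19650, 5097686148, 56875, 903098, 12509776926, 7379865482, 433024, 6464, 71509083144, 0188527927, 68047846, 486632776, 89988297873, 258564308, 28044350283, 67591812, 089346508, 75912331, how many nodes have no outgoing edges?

Leaves are exactly the stored words that no other stored word extends.
Those words: "0188527927", "089346508", "12509776926", "19650", "258564308", "28044350283", "433024", "486632776", "5097686148", "56875", "6464", "67591812", "68047846", "71509083144", "7379865482", "75912331", "89988297873", "903098"
Leaf count: 18

18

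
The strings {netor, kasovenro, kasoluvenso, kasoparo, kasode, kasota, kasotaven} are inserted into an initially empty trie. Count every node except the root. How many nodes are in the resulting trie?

32

Insert word by word; a character creates a node only if that edge doesn't already exist:
  "netor" → 5 new (n, e, t, o, r)
  "kasovenro" → 9 new (k, a, s, o, v, e, n, r, o)
  "kasoluvenso" → prefix "kaso" already present; 7 new (l, u, v, e, n, s, o)
  "kasoparo" → prefix "kaso" already present; 4 new (p, a, r, o)
  "kasode" → prefix "kaso" already present; 2 new (d, e)
  "kasota" → prefix "kaso" already present; 2 new (t, a)
  "kasotaven" → prefix "kasota" already present; 3 new (v, e, n)
Total nodes = 5 + 9 + 7 + 4 + 2 + 2 + 3 = 32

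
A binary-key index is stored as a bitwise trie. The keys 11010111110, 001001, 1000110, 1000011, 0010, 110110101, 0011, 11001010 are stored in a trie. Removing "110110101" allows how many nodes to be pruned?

5

After clearing the end-marker at "110110101", prune upward until reaching a node still needed by another word.
The suffix "10101" (5 nodes) is used only by "110110101"; the node for "1101" still has the child "0", so pruning stops there.
Nodes removed: 5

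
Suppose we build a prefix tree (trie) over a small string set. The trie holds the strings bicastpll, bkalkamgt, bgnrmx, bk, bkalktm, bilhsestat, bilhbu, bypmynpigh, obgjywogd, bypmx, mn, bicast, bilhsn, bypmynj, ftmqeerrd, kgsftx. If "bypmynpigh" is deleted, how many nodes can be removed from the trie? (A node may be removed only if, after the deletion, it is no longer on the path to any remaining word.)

4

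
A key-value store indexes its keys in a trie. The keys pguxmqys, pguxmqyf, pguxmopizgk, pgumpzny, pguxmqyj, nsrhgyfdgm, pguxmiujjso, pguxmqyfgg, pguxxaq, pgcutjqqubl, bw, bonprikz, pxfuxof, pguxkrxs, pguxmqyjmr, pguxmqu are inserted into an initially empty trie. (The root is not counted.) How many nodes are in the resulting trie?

For each word, the new-node count is its length minus the longest prefix already in the trie:
  "pguxmqys" → 8 new (p, g, u, x, m, q, y, s)
  "pguxmqyf" → prefix "pguxmqy" already present; 1 new (f)
  "pguxmopizgk" → prefix "pguxm" already present; 6 new (o, p, i, z, g, k)
  "pgumpzny" → prefix "pgu" already present; 5 new (m, p, z, n, y)
  "pguxmqyj" → prefix "pguxmqy" already present; 1 new (j)
  "nsrhgyfdgm" → 10 new (n, s, r, h, g, y, f, d, g, m)
  "pguxmiujjso" → prefix "pguxm" already present; 6 new (i, u, j, j, s, o)
  "pguxmqyfgg" → prefix "pguxmqyf" already present; 2 new (g, g)
  "pguxxaq" → prefix "pgux" already present; 3 new (x, a, q)
  "pgcutjqqubl" → prefix "pg" already present; 9 new (c, u, t, j, q, q, u, b, l)
  "bw" → 2 new (b, w)
  "bonprikz" → prefix "b" already present; 7 new (o, n, p, r, i, k, z)
  "pxfuxof" → prefix "p" already present; 6 new (x, f, u, x, o, f)
  "pguxkrxs" → prefix "pgux" already present; 4 new (k, r, x, s)
  "pguxmqyjmr" → prefix "pguxmqyj" already present; 2 new (m, r)
  "pguxmqu" → prefix "pguxmq" already present; 1 new (u)
Total nodes = 8 + 1 + 6 + 5 + 1 + 10 + 6 + 2 + 3 + 9 + 2 + 7 + 6 + 4 + 2 + 1 = 73

73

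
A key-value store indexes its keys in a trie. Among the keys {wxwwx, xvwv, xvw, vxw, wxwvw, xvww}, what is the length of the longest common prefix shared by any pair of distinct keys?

The deepest shared node is where two words last agree before diverging.
"wxwvw" and "wxwwx" agree on "wxw" (3 characters) before diverging; nothing deeper is shared.
Longest shared-prefix length: 3

3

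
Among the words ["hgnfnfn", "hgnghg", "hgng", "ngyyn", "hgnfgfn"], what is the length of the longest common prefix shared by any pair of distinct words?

4

Look for the deepest trie node that still has at least two words in its subtree.
"hgnfgfn" and "hgnfnfn" agree on "hgnf" (4 characters) before diverging; nothing deeper is shared.
Longest shared-prefix length: 4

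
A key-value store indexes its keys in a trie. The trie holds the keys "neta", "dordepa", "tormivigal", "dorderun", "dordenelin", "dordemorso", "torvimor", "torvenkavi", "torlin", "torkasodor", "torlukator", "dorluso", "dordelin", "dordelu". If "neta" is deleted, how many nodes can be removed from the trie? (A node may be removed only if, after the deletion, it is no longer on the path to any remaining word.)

4

A node on "neta"'s path can go only if nothing else ends at it or branches off below it.
No other word shares any prefix with "neta", so all 4 of its nodes go.
Nodes removed: 4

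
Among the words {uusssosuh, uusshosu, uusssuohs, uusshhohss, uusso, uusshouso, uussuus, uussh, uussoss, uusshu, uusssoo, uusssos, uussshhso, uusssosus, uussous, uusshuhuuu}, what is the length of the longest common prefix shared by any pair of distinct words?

Look for the deepest trie node that still has at least two words in its subtree.
"uusssosuh" and "uusssosus" agree on "uusssosu" (8 characters) before diverging; nothing deeper is shared.
Longest shared-prefix length: 8

8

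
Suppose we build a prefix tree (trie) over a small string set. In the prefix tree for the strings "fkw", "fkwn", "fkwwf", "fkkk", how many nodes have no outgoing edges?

A leaf is a node with no children — equivalently, the end of a word that is not a proper prefix of any other stored word.
Those words: "fkkk", "fkwn", "fkwwf"
Leaf count: 3

3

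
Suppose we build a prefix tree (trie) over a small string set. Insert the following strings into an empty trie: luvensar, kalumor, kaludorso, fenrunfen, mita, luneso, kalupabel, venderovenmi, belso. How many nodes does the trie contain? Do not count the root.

59

Trace insertions, counting only characters that open a new branch:
  "luvensar" → 8 new (l, u, v, e, n, s, a, r)
  "kalumor" → 7 new (k, a, l, u, m, o, r)
  "kaludorso" → prefix "kalu" already present; 5 new (d, o, r, s, o)
  "fenrunfen" → 9 new (f, e, n, r, u, n, f, e, n)
  "mita" → 4 new (m, i, t, a)
  "luneso" → prefix "lu" already present; 4 new (n, e, s, o)
  "kalupabel" → prefix "kalu" already present; 5 new (p, a, b, e, l)
  "venderovenmi" → 12 new (v, e, n, d, e, r, o, v, e, n, m, i)
  "belso" → 5 new (b, e, l, s, o)
Total nodes = 8 + 7 + 5 + 9 + 4 + 4 + 5 + 12 + 5 = 59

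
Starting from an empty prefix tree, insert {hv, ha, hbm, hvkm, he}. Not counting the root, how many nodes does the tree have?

Trace insertions, counting only characters that open a new branch:
  "hv" → 2 new (h, v)
  "ha" → prefix "h" already present; 1 new (a)
  "hbm" → prefix "h" already present; 2 new (b, m)
  "hvkm" → prefix "hv" already present; 2 new (k, m)
  "he" → prefix "h" already present; 1 new (e)
Total nodes = 2 + 1 + 2 + 2 + 1 = 8

8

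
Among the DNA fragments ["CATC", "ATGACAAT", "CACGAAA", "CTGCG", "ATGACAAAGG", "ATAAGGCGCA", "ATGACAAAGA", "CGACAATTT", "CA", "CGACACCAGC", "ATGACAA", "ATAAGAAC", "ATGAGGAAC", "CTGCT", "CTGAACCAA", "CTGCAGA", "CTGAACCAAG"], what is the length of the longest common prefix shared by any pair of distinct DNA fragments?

The deepest shared node is where two words last agree before diverging.
"ATGACAAAGA" and "ATGACAAAGG" agree on "ATGACAAAG" (9 characters) before diverging; nothing deeper is shared.
Longest shared-prefix length: 9

9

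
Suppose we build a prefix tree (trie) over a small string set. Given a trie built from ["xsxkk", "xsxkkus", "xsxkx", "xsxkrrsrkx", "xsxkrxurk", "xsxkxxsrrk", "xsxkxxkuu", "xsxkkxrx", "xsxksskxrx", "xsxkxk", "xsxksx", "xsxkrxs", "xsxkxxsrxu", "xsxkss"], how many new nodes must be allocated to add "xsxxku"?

3

"xsx" is already a path in the trie; the remaining "xku" must be added.
So 6 − 3 = 3 new nodes.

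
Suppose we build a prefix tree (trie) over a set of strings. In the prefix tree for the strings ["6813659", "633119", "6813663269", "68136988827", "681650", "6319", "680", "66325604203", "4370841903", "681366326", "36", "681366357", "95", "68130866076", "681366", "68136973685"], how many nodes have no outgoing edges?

14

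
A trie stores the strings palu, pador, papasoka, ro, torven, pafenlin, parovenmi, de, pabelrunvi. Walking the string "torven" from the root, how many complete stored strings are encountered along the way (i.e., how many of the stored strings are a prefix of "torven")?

Traverse "torven" character by character; count nodes along the way that are marked as word ends.
Prefixes of the query that are stored words: "torven"
Count: 1

1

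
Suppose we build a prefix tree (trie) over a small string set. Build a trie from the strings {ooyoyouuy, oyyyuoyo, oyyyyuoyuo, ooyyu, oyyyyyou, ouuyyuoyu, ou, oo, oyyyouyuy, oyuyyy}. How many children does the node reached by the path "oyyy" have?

Follow the path "oyyy" to its node, then look at its outgoing edges.
Distinct next characters after "oyyy": o, u, y.
That node has 3 child edges.

3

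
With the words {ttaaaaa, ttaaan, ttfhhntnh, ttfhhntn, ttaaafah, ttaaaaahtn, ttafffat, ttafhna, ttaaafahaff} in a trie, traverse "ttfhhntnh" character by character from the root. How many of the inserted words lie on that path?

2

Check each prefix of "ttfhhntnh" against the stored set — each match is an end-marker on the path.
Prefixes of the query that are stored words: "ttfhhntn", "ttfhhntnh"
Count: 2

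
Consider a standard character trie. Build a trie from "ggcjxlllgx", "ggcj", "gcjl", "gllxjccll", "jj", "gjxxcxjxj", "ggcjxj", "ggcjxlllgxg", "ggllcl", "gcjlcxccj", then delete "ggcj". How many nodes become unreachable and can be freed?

0

A node on "ggcj"'s path can go only if nothing else ends at it or branches off below it.
Every node on "ggcj" is still needed (e.g. by "ggcjxlllgx"), so nothing is freed.
Nodes removed: 0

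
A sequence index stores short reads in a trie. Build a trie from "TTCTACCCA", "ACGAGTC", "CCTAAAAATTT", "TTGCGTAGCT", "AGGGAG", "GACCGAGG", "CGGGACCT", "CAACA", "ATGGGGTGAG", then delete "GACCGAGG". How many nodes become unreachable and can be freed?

Walk "GACCGAGG" from the leaf back toward the root, removing each node that no remaining word uses.
No other word shares any prefix with "GACCGAGG", so all 8 of its nodes go.
Nodes removed: 8

8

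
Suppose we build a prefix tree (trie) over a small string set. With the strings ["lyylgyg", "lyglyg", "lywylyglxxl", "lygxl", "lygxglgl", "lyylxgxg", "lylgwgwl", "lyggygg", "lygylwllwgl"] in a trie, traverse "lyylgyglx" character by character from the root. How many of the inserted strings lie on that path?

Walk "lyylgyglx" from the root; an end-of-word marker is hit whenever a stored word is a prefix of "lyylgyglx".
Prefixes of the query that are stored words: "lyylgyg"
Count: 1

1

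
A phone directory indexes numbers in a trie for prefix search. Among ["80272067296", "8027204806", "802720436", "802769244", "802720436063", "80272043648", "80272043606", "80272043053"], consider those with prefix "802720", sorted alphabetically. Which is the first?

Filter for "802720…" and sort: "80272043053", "802720436", "80272043606", "802720436063", "80272043648", "8027204806", "80272067296"
The 1st is 80272043053.

80272043053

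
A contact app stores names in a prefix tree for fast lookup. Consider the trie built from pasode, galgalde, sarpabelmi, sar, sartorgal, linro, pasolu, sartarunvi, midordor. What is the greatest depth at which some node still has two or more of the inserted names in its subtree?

Look for the deepest trie node that still has at least two words in its subtree.
e.g. "pasode" and "pasolu" share the prefix "paso" of length 4; no pair shares a longer one.
Longest shared-prefix length: 4

4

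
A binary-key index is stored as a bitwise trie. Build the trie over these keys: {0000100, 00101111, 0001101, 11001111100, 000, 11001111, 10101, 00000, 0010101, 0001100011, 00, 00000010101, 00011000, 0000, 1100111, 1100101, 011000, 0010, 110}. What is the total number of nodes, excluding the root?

52

Trace insertions, counting only characters that open a new branch:
  "0000100" → 7 new (0, 0, 0, 0, 1, 0, 0)
  "00101111" → prefix "00" already present; 6 new (1, 0, 1, 1, 1, 1)
  "0001101" → prefix "000" already present; 4 new (1, 1, 0, 1)
  "11001111100" → 11 new (1, 1, 0, 0, 1, 1, 1, 1, 1, 0, 0)
  "000" → prefix "000" already present; 0 new (none)
  "11001111" → prefix "11001111" already present; 0 new (none)
  "10101" → prefix "1" already present; 4 new (0, 1, 0, 1)
  "00000" → prefix "0000" already present; 1 new (0)
  "0010101" → prefix "00101" already present; 2 new (0, 1)
  "0001100011" → prefix "000110" already present; 4 new (0, 0, 1, 1)
  "00" → prefix "00" already present; 0 new (none)
  "00000010101" → prefix "00000" already present; 6 new (0, 1, 0, 1, 0, 1)
  "00011000" → prefix "00011000" already present; 0 new (none)
  "0000" → prefix "0000" already present; 0 new (none)
  "1100111" → prefix "1100111" already present; 0 new (none)
  "1100101" → prefix "11001" already present; 2 new (0, 1)
  "011000" → prefix "0" already present; 5 new (1, 1, 0, 0, 0)
  "0010" → prefix "0010" already present; 0 new (none)
  "110" → prefix "110" already present; 0 new (none)
Total nodes = 7 + 6 + 4 + 11 + 0 + 0 + 4 + 1 + 2 + 4 + 0 + 6 + 0 + 0 + 0 + 2 + 5 + 0 + 0 = 52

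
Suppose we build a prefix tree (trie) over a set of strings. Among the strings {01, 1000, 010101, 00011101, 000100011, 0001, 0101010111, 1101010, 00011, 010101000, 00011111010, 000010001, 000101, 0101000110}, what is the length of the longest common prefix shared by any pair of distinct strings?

7

The deepest shared node is where two words last agree before diverging.
e.g. "010101000" and "0101010111" share the prefix "0101010" of length 7; no pair shares a longer one.
Longest shared-prefix length: 7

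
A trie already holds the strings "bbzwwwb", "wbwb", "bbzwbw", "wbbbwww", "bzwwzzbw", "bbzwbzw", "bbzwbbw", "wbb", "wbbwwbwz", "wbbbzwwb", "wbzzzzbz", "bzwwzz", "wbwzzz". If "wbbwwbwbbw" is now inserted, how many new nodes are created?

"wbbwwbw" is already a path in the trie; the remaining "bbw" must be added.
New nodes needed: |"wbbwwbwbbw"| − 7 = 10 − 7 = 3.

3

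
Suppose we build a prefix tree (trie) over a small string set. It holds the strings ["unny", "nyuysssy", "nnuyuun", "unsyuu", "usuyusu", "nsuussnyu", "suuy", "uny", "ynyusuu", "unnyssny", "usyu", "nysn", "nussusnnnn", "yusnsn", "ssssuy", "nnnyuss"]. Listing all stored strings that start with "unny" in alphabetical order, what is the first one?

Words with prefix "unny", in lexicographic order: "unny", "unnyssny"
Position 1: unny

unny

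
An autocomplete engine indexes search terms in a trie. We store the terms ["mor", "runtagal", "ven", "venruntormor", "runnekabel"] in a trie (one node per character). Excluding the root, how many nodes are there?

Trace insertions, counting only characters that open a new branch:
  "mor" → 3 new (m, o, r)
  "runtagal" → 8 new (r, u, n, t, a, g, a, l)
  "ven" → 3 new (v, e, n)
  "venruntormor" → prefix "ven" already present; 9 new (r, u, n, t, o, r, m, o, r)
  "runnekabel" → prefix "run" already present; 7 new (n, e, k, a, b, e, l)
Total nodes = 3 + 8 + 3 + 9 + 7 = 30

30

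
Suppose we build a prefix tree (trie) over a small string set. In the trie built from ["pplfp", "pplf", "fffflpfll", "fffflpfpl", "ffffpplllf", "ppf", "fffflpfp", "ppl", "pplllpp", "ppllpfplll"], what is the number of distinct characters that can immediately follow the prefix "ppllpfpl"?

Walk "ppllpfpl" from the root, arriving at one node.
Characters that immediately follow "ppllpfpl" among the stored strings: {l}.
That node has 1 child edge.

1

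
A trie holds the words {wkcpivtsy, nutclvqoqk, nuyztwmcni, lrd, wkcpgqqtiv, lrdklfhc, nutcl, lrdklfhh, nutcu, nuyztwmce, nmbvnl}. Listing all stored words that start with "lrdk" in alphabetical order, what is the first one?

Words with prefix "lrdk", in lexicographic order: "lrdklfhc", "lrdklfhh"
The 1st is lrdklfhc.

lrdklfhc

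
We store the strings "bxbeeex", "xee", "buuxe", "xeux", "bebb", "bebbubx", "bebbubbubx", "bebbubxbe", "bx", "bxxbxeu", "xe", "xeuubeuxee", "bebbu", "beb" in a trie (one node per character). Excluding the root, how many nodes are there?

For each word, the new-node count is its length minus the longest prefix already in the trie:
  "bxbeeex" → 7 new (b, x, b, e, e, e, x)
  "xee" → 3 new (x, e, e)
  "buuxe" → prefix "b" already present; 4 new (u, u, x, e)
  "xeux" → prefix "xe" already present; 2 new (u, x)
  "bebb" → prefix "b" already present; 3 new (e, b, b)
  "bebbubx" → prefix "bebb" already present; 3 new (u, b, x)
  "bebbubbubx" → prefix "bebbub" already present; 4 new (b, u, b, x)
  "bebbubxbe" → prefix "bebbubx" already present; 2 new (b, e)
  "bx" → prefix "bx" already present; 0 new (none)
  "bxxbxeu" → prefix "bx" already present; 5 new (x, b, x, e, u)
  "xe" → prefix "xe" already present; 0 new (none)
  "xeuubeuxee" → prefix "xeu" already present; 7 new (u, b, e, u, x, e, e)
  "bebbu" → prefix "bebbu" already present; 0 new (none)
  "beb" → prefix "beb" already present; 0 new (none)
Total nodes = 7 + 3 + 4 + 2 + 3 + 3 + 4 + 2 + 0 + 5 + 0 + 7 + 0 + 0 = 40

40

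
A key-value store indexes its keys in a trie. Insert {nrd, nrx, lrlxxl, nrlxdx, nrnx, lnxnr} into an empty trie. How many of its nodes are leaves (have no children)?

6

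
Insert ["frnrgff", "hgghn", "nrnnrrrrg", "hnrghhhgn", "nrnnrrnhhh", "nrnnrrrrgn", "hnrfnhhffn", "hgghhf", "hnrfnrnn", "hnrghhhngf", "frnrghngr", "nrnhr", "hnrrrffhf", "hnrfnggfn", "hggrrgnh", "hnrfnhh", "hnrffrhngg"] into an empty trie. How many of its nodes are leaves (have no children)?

A leaf is a node with no children — equivalently, the end of a word that is not a proper prefix of any other stored word.
Those words: "frnrgff", "frnrghngr", "hgghhf", "hgghn", "hggrrgnh", "hnrffrhngg", "hnrfnggfn", "hnrfnhhffn", "hnrfnrnn", "hnrghhhgn", "hnrghhhngf", "hnrrrffhf", "nrnhr", "nrnnrrnhhh", "nrnnrrrrgn"
Leaf count: 15

15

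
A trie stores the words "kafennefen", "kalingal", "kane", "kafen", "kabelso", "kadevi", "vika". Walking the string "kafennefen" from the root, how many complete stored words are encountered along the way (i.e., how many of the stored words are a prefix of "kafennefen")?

2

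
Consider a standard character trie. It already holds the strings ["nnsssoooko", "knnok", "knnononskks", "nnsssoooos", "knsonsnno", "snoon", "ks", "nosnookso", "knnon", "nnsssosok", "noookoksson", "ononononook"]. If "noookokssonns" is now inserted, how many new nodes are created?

"noookoksson" is already a path in the trie; the remaining "ns" must be added.
New nodes needed: |"noookokssonns"| − 11 = 13 − 11 = 2.

2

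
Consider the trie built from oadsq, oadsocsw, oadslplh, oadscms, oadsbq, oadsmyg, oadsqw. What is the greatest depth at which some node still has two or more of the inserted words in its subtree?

Equivalently: take the maximum, over all pairs, of their longest common prefix length.
"oadsq" and "oadsqw" agree on "oadsq" (5 characters) before diverging; nothing deeper is shared.
Longest shared-prefix length: 5

5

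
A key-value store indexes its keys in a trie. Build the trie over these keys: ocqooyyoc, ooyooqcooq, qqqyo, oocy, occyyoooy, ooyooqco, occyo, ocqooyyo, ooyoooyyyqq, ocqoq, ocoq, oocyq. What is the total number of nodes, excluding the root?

43

Trace insertions, counting only characters that open a new branch:
  "ocqooyyoc" → 9 new (o, c, q, o, o, y, y, o, c)
  "ooyooqcooq" → prefix "o" already present; 9 new (o, y, o, o, q, c, o, o, q)
  "qqqyo" → 5 new (q, q, q, y, o)
  "oocy" → prefix "oo" already present; 2 new (c, y)
  "occyyoooy" → prefix "oc" already present; 7 new (c, y, y, o, o, o, y)
  "ooyooqco" → prefix "ooyooqco" already present; 0 new (none)
  "occyo" → prefix "occy" already present; 1 new (o)
  "ocqooyyo" → prefix "ocqooyyo" already present; 0 new (none)
  "ooyoooyyyqq" → prefix "ooyoo" already present; 6 new (o, y, y, y, q, q)
  "ocqoq" → prefix "ocqo" already present; 1 new (q)
  "ocoq" → prefix "oc" already present; 2 new (o, q)
  "oocyq" → prefix "oocy" already present; 1 new (q)
Total nodes = 9 + 9 + 5 + 2 + 7 + 0 + 1 + 0 + 6 + 1 + 2 + 1 = 43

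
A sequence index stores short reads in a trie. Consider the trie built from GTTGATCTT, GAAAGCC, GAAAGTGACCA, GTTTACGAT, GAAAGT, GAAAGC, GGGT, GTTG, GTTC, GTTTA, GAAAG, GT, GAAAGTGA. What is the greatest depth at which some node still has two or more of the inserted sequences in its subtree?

Look for the deepest trie node that still has at least two words in its subtree.
e.g. "GAAAGTGA" and "GAAAGTGACCA" share the prefix "GAAAGTGA" of length 8; no pair shares a longer one.
Longest shared-prefix length: 8

8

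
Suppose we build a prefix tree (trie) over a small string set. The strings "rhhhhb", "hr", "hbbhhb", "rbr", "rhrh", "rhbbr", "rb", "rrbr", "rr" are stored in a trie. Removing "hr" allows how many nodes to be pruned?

Walk "hr" from the leaf back toward the root, removing each node that no remaining word uses.
The suffix "r" (1 node) is used only by "hr"; the node for "h" still has the child "b", so pruning stops there.
Nodes removed: 1

1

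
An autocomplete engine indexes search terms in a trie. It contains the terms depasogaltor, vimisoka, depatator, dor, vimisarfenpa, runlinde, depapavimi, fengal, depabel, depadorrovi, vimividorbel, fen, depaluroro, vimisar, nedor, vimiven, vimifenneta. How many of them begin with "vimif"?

Walk to "vimif"; the words in its subtree are exactly those with that prefix.
Words under "vimif": vimifenneta
Count: 1

1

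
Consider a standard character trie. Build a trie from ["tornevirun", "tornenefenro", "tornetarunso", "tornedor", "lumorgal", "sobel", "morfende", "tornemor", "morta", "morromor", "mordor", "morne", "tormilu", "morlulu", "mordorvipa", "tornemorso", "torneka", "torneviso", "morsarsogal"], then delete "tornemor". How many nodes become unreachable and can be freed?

0

After clearing the end-marker at "tornemor", prune upward until reaching a node still needed by another word.
Every node on "tornemor" is still needed (e.g. by "tornemorso"), so nothing is freed.
Nodes removed: 0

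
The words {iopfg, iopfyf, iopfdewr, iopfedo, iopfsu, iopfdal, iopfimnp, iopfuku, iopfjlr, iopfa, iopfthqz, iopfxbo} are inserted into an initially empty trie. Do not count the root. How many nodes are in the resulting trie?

For each word, the new-node count is its length minus the longest prefix already in the trie:
  "iopfg" → 5 new (i, o, p, f, g)
  "iopfyf" → prefix "iopf" already present; 2 new (y, f)
  "iopfdewr" → prefix "iopf" already present; 4 new (d, e, w, r)
  "iopfedo" → prefix "iopf" already present; 3 new (e, d, o)
  "iopfsu" → prefix "iopf" already present; 2 new (s, u)
  "iopfdal" → prefix "iopfd" already present; 2 new (a, l)
  "iopfimnp" → prefix "iopf" already present; 4 new (i, m, n, p)
  "iopfuku" → prefix "iopf" already present; 3 new (u, k, u)
  "iopfjlr" → prefix "iopf" already present; 3 new (j, l, r)
  "iopfa" → prefix "iopf" already present; 1 new (a)
  "iopfthqz" → prefix "iopf" already present; 4 new (t, h, q, z)
  "iopfxbo" → prefix "iopf" already present; 3 new (x, b, o)
Total nodes = 5 + 2 + 4 + 3 + 2 + 2 + 4 + 3 + 3 + 1 + 4 + 3 = 36

36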